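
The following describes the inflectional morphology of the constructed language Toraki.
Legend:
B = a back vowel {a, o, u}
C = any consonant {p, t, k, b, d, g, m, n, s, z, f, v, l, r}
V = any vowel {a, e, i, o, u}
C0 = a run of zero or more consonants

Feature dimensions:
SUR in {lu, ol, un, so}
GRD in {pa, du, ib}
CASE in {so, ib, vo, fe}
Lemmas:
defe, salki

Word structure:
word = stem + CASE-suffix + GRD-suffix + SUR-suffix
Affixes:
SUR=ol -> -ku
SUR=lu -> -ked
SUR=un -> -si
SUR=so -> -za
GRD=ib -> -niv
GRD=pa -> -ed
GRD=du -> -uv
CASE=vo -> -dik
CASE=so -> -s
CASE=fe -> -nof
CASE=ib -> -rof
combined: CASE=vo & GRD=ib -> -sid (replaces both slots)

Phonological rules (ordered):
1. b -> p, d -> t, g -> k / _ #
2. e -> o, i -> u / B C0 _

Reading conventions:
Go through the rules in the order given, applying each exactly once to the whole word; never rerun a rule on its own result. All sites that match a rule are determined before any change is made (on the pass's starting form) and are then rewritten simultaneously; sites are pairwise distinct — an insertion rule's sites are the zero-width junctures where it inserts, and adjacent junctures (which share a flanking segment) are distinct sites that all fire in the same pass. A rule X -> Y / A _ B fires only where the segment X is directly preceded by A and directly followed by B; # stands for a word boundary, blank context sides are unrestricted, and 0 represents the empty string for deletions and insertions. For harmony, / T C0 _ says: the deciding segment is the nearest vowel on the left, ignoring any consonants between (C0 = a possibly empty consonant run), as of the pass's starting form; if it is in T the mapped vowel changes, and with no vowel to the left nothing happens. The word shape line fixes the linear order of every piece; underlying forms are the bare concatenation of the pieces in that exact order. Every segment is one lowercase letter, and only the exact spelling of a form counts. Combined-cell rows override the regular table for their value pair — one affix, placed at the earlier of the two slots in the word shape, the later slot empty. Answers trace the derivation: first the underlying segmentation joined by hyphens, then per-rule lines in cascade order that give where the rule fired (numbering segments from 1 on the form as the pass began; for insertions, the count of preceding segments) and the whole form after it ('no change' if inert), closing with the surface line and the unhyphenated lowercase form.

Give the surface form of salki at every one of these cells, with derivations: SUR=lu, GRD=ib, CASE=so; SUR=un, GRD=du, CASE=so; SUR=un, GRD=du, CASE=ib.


cell SUR=lu, GRD=ib, CASE=so:
underlying: salki-s-niv-ked
1. b -> p, d -> t, g -> k / _ #: fires at position(s) 12: salkisnivket
2. e -> o, i -> u / B C0 _: fires at position(s) 5: salkusnivket
surface: salkusnivket

cell SUR=un, GRD=du, CASE=so:
underlying: salki-s-uv-si
1. b -> p, d -> t, g -> k / _ #: no change
2. e -> o, i -> u / B C0 _: fires at position(s) 5, 10: salkusuvsu
surface: salkusuvsu

cell SUR=un, GRD=du, CASE=ib:
underlying: salki-rof-uv-si
1. b -> p, d -> t, g -> k / _ #: no change
2. e -> o, i -> u / B C0 _: fires at position(s) 5, 12: salkurofuvsu
surface: salkurofuvsu


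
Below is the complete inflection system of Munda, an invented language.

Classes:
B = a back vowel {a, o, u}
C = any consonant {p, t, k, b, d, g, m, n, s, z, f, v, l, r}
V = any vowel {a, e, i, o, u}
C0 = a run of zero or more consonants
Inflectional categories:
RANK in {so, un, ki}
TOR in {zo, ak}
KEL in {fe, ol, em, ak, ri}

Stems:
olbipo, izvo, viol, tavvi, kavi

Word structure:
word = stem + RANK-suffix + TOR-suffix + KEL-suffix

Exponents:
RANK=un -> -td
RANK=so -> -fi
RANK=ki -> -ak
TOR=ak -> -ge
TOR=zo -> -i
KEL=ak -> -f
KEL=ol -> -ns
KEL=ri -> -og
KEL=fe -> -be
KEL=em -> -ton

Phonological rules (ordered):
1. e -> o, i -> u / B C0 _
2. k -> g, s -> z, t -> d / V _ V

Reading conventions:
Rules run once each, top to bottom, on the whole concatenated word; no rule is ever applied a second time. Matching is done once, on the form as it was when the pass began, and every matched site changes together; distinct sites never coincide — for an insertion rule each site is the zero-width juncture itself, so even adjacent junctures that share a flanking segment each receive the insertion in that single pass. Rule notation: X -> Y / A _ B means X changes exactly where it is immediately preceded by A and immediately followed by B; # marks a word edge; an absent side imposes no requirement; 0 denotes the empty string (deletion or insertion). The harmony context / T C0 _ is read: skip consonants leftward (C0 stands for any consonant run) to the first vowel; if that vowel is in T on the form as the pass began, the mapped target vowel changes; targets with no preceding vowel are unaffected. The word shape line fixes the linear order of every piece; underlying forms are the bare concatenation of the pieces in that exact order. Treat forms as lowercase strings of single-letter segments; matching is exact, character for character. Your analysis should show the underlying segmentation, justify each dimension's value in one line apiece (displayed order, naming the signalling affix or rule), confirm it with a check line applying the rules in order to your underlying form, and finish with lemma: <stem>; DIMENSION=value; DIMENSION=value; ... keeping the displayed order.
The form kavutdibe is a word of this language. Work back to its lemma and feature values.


underlying: kavi-td-i-be
RANK=un - signalled by the affix -td
TOR=zo - signalled by the affix -i
KEL=fe - signalled by the affix -be
check: kavitdibe -> kavutdibe -> kavutdibe
lemma: kavi; RANK=un; TOR=zo; KEL=fe


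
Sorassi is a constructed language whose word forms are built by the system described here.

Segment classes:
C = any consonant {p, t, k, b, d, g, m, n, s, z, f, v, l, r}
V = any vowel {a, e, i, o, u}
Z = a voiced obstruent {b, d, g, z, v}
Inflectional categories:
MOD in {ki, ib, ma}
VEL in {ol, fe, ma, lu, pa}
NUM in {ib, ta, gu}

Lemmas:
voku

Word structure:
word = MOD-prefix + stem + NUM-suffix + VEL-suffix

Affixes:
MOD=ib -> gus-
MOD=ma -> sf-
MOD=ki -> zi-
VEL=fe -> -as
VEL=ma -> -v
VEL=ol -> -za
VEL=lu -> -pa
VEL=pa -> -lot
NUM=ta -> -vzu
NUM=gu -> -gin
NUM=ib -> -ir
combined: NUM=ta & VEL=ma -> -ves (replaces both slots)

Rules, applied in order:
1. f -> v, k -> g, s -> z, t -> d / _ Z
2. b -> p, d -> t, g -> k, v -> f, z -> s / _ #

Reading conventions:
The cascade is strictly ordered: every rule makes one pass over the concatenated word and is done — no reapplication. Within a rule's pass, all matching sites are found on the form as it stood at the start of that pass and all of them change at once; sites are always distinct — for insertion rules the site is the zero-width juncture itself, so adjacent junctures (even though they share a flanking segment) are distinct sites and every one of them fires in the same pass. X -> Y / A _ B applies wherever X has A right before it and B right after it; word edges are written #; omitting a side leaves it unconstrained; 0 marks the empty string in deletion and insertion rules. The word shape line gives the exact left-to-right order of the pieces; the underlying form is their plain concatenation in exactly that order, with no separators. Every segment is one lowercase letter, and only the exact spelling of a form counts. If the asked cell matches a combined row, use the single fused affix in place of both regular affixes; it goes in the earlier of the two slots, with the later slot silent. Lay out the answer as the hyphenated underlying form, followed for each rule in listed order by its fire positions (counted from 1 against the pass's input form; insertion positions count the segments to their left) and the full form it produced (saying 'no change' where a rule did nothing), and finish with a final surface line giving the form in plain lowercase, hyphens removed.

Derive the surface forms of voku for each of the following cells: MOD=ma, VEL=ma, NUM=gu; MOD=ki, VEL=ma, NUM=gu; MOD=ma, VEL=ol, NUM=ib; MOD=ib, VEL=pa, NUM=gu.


cell MOD=ma, VEL=ma, NUM=gu:
underlying: sf-voku-gin-v
1. f -> v, k -> g, s -> z, t -> d / _ Z: fires at position(s) 2: svvokuginv
2. b -> p, d -> t, g -> k, v -> f, z -> s / _ #: fires at position(s) 10: svvokuginf
surface: svvokuginf

cell MOD=ki, VEL=ma, NUM=gu:
underlying: zi-voku-gin-v
1. f -> v, k -> g, s -> z, t -> d / _ Z: no change
2. b -> p, d -> t, g -> k, v -> f, z -> s / _ #: fires at position(s) 10: zivokuginf
surface: zivokuginf

cell MOD=ma, VEL=ol, NUM=ib:
underlying: sf-voku-ir-za
1. f -> v, k -> g, s -> z, t -> d / _ Z: fires at position(s) 2: svvokuirza
2. b -> p, d -> t, g -> k, v -> f, z -> s / _ #: no change
surface: svvokuirza

cell MOD=ib, VEL=pa, NUM=gu:
underlying: gus-voku-gin-lot
1. f -> v, k -> g, s -> z, t -> d / _ Z: fires at position(s) 3: guzvokuginlot
2. b -> p, d -> t, g -> k, v -> f, z -> s / _ #: no change
surface: guzvokuginlot


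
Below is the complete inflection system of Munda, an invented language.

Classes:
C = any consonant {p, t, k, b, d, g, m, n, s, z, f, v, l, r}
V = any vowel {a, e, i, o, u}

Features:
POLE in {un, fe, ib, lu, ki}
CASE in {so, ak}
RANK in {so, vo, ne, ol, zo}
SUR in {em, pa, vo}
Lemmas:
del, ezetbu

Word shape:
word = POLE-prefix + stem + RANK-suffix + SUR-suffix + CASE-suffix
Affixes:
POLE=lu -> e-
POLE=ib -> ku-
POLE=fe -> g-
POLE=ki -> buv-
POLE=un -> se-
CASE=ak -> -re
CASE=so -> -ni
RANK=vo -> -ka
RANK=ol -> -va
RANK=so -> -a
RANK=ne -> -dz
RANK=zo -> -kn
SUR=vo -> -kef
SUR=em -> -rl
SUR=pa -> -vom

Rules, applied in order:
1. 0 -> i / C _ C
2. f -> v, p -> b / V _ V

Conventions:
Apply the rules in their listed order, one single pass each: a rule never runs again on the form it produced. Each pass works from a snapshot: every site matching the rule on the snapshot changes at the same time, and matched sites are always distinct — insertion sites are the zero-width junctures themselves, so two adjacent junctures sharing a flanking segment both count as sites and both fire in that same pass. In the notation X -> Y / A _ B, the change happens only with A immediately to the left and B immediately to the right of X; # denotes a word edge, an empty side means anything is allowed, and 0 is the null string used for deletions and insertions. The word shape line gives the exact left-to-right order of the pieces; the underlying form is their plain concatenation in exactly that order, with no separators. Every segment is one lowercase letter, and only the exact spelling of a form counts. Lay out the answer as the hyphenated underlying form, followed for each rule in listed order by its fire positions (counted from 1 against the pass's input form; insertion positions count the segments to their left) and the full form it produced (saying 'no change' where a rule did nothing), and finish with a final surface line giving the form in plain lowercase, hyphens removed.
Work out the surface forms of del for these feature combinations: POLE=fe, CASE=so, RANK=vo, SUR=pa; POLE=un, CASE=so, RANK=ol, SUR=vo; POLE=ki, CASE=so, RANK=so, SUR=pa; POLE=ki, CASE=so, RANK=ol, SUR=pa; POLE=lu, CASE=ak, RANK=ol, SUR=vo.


cell POLE=fe, CASE=so, RANK=vo, SUR=pa:
underlying: g-del-ka-vom-ni
1. 0 -> i / C _ C: inserts after position(s) 1, 4, 9: gidelikavomini
2. f -> v, p -> b / V _ V: no change
surface: gidelikavomini

cell POLE=un, CASE=so, RANK=ol, SUR=vo:
underlying: se-del-va-kef-ni
1. 0 -> i / C _ C: inserts after position(s) 5, 10: sedelivakefini
2. f -> v, p -> b / V _ V: fires at position(s) 11: sedelivakevini
surface: sedelivakevini

cell POLE=ki, CASE=so, RANK=so, SUR=pa:
underlying: buv-del-a-vom-ni
1. 0 -> i / C _ C: inserts after position(s) 3, 10: buvidelavomini
2. f -> v, p -> b / V _ V: no change
surface: buvidelavomini

cell POLE=ki, CASE=so, RANK=ol, SUR=pa:
underlying: buv-del-va-vom-ni
1. 0 -> i / C _ C: inserts after position(s) 3, 6, 11: buvidelivavomini
2. f -> v, p -> b / V _ V: no change
surface: buvidelivavomini

cell POLE=lu, CASE=ak, RANK=ol, SUR=vo:
underlying: e-del-va-kef-re
1. 0 -> i / C _ C: inserts after position(s) 4, 9: edelivakefire
2. f -> v, p -> b / V _ V: fires at position(s) 10: edelivakevire
surface: edelivakevire


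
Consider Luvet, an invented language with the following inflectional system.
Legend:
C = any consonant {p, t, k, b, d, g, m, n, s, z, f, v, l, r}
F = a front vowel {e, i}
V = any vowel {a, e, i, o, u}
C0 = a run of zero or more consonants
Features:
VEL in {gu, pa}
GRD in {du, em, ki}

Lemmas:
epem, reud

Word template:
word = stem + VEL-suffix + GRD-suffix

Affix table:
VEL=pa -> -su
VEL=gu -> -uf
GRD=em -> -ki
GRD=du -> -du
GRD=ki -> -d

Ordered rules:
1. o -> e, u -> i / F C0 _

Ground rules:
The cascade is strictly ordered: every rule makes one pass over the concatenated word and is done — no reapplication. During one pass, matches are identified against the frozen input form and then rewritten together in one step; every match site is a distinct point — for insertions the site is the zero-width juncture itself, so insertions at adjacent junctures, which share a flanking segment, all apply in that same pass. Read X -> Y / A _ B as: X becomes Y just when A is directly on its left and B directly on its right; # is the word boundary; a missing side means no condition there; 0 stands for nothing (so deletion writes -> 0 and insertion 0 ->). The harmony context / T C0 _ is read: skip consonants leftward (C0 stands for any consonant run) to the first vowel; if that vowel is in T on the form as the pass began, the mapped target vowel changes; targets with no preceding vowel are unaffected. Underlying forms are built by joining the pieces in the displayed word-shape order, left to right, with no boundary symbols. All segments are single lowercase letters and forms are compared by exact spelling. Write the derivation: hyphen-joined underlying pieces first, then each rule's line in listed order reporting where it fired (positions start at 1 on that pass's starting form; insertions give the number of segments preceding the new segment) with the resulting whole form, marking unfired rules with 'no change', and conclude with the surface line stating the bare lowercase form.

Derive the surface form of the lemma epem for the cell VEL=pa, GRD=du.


underlying: epem-su-du
1. o -> e, u -> i / F C0 _: fires at position(s) 6: epemsidu
surface: epemsidu


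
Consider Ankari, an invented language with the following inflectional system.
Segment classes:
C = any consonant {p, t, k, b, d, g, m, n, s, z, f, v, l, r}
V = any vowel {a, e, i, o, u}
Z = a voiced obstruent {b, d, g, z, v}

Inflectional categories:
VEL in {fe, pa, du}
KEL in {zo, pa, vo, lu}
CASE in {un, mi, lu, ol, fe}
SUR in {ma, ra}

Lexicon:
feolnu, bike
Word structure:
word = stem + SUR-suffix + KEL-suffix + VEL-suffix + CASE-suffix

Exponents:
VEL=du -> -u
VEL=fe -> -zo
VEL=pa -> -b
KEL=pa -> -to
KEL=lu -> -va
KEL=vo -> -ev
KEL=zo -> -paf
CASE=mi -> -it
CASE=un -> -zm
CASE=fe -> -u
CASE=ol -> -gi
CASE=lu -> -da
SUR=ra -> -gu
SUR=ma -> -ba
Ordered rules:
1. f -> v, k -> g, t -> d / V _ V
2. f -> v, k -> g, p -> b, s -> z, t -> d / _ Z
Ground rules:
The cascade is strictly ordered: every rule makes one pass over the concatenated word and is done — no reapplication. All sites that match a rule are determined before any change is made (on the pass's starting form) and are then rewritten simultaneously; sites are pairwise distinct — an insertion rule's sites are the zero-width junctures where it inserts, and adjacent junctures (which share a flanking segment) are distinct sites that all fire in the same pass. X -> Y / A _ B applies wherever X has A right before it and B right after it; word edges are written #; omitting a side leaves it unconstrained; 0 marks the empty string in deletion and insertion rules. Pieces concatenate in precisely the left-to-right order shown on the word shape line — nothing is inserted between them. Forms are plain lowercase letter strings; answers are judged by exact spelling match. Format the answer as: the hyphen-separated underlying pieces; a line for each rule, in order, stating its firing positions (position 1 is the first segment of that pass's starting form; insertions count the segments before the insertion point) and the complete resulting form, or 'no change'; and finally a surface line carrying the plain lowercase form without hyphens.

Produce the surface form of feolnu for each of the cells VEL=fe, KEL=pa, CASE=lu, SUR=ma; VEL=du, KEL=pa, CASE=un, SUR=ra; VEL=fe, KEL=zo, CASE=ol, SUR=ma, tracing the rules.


cell VEL=fe, KEL=pa, CASE=lu, SUR=ma:
underlying: feolnu-ba-to-zo-da
1. f -> v, k -> g, t -> d / V _ V: fires at position(s) 9: feolnubadozoda
2. f -> v, k -> g, p -> b, s -> z, t -> d / _ Z: no change
surface: feolnubadozoda

cell VEL=du, KEL=pa, CASE=un, SUR=ra:
underlying: feolnu-gu-to-u-zm
1. f -> v, k -> g, t -> d / V _ V: fires at position(s) 9: feolnugudouzm
2. f -> v, k -> g, p -> b, s -> z, t -> d / _ Z: no change
surface: feolnugudouzm

cell VEL=fe, KEL=zo, CASE=ol, SUR=ma:
underlying: feolnu-ba-paf-zo-gi
1. f -> v, k -> g, t -> d / V _ V: no change
2. f -> v, k -> g, p -> b, s -> z, t -> d / _ Z: fires at position(s) 11: feolnubapavzogi
surface: feolnubapavzogi


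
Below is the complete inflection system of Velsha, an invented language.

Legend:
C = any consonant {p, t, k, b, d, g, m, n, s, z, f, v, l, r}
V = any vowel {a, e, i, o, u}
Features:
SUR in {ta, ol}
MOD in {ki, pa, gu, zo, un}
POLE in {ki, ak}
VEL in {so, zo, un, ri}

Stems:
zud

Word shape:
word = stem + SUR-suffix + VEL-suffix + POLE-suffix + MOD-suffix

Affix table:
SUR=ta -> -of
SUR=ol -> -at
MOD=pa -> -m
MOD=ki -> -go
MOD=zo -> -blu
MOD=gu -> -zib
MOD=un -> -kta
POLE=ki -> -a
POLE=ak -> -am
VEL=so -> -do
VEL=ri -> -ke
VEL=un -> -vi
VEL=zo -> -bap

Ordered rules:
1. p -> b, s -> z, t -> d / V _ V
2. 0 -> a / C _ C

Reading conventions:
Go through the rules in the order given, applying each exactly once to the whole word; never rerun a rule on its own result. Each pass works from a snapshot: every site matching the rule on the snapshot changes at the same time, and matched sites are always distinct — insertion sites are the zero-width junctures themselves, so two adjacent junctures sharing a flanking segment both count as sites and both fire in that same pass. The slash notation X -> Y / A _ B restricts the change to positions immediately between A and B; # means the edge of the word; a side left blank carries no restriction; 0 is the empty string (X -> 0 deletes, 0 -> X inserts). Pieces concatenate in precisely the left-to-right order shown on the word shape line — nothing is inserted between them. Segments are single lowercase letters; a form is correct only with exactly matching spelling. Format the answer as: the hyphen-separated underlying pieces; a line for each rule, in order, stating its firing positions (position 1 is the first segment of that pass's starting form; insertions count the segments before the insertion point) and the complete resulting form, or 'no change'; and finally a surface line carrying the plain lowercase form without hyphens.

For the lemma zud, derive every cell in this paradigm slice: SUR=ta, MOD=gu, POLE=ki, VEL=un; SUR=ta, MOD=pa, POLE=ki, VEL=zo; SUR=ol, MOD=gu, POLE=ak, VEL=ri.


cell SUR=ta, MOD=gu, POLE=ki, VEL=un:
underlying: zud-of-vi-a-zib
1. p -> b, s -> z, t -> d / V _ V: no change
2. 0 -> a / C _ C: inserts after position(s) 5: zudofaviazib
surface: zudofaviazib

cell SUR=ta, MOD=pa, POLE=ki, VEL=zo:
underlying: zud-of-bap-a-m
1. p -> b, s -> z, t -> d / V _ V: fires at position(s) 8: zudofbabam
2. 0 -> a / C _ C: inserts after position(s) 5: zudofababam
surface: zudofababam

cell SUR=ol, MOD=gu, POLE=ak, VEL=ri:
underlying: zud-at-ke-am-zib
1. p -> b, s -> z, t -> d / V _ V: no change
2. 0 -> a / C _ C: inserts after position(s) 5, 9: zudatakeamazib
surface: zudatakeamazib


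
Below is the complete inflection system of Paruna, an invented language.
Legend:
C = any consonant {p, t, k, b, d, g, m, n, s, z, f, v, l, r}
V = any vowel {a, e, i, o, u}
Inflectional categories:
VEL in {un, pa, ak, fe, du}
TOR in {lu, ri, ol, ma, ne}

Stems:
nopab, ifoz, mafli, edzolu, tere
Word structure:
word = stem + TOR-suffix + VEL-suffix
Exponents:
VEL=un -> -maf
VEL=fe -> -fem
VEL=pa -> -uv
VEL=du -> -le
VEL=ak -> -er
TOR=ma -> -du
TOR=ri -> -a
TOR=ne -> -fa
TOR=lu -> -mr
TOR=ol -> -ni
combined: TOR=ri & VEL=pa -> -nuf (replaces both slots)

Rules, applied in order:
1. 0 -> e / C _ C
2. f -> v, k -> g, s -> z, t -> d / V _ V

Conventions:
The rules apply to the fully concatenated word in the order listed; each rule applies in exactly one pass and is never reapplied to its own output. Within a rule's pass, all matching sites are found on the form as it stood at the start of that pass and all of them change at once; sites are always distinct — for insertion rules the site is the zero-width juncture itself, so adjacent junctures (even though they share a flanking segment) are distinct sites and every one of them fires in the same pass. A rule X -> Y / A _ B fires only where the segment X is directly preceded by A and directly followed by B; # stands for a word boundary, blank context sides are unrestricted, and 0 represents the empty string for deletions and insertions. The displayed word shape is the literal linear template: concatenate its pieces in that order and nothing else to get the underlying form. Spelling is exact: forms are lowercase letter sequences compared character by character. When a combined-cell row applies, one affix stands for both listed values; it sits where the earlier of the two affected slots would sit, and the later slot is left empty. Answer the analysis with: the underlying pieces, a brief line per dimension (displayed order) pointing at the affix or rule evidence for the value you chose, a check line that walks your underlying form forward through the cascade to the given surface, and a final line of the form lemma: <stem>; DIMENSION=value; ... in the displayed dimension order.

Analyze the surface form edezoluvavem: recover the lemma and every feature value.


underlying: edzolu-fa-fem
VEL=fe - signalled by the affix -fem
TOR=ne - signalled by the affix -fa
check: edzolufafem -> edezolufafem -> edezoluvavem
lemma: edzolu; VEL=fe; TOR=ne


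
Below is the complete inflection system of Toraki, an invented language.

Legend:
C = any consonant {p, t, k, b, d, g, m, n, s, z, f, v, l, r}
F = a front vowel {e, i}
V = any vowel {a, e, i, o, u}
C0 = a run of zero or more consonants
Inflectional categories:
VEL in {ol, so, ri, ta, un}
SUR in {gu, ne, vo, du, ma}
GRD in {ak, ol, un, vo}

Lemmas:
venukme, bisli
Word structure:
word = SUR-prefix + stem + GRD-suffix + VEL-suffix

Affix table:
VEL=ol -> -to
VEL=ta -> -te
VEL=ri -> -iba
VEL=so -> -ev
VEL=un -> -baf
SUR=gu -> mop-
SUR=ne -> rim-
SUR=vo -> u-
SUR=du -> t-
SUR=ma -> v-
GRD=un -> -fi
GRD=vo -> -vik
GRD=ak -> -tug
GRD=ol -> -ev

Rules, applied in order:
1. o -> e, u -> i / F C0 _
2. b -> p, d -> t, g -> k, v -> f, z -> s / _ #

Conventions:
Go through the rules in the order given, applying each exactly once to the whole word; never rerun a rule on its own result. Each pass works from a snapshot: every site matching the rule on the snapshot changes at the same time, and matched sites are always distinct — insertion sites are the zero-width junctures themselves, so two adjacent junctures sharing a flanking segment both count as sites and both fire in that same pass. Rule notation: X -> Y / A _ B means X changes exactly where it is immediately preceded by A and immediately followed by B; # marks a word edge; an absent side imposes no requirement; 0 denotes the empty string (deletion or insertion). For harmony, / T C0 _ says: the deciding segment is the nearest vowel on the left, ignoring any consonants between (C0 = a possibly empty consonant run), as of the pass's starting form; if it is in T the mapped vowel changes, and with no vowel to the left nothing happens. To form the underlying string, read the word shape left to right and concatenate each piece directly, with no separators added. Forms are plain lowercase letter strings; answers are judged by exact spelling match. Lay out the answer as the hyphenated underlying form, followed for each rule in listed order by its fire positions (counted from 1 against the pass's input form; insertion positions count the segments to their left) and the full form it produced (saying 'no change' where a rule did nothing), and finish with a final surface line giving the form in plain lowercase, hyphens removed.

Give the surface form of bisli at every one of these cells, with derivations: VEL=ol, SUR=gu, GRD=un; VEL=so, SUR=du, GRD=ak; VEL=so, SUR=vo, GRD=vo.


cell VEL=ol, SUR=gu, GRD=un:
underlying: mop-bisli-fi-to
1. o -> e, u -> i / F C0 _: fires at position(s) 12: mopbislifite
2. b -> p, d -> t, g -> k, v -> f, z -> s / _ #: no change
surface: mopbislifite

cell VEL=so, SUR=du, GRD=ak:
underlying: t-bisli-tug-ev
1. o -> e, u -> i / F C0 _: fires at position(s) 8: tbislitigev
2. b -> p, d -> t, g -> k, v -> f, z -> s / _ #: fires at position(s) 11: tbislitigef
surface: tbislitigef

cell VEL=so, SUR=vo, GRD=vo:
underlying: u-bisli-vik-ev
1. o -> e, u -> i / F C0 _: no change
2. b -> p, d -> t, g -> k, v -> f, z -> s / _ #: fires at position(s) 11: ubislivikef
surface: ubislivikef


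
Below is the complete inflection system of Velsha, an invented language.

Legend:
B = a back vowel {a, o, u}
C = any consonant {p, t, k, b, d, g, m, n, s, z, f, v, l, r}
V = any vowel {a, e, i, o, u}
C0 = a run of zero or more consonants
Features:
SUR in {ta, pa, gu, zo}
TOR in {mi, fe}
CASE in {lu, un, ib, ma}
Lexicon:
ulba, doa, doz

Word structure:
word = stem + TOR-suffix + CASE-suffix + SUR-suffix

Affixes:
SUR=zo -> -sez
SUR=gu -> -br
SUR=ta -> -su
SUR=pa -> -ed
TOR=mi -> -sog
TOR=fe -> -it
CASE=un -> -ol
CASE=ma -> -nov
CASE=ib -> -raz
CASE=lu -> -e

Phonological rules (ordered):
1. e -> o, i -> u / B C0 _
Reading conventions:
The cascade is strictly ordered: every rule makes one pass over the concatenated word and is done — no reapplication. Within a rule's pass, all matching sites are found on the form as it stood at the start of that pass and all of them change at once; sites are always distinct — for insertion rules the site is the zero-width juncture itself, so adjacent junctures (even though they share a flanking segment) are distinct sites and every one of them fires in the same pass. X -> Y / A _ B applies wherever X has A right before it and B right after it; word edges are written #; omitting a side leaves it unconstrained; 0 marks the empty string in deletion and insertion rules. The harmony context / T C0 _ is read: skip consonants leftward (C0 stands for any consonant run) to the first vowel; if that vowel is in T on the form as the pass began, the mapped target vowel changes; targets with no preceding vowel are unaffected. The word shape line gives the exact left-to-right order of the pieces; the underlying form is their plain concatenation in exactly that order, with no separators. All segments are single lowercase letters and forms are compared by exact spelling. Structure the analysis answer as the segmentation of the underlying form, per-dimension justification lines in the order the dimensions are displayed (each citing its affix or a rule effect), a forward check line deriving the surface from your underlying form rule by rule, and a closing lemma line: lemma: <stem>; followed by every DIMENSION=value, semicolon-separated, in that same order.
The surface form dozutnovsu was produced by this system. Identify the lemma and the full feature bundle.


underlying: doz-it-nov-su
SUR=ta - signalled by the affix -su
TOR=fe - signalled by the affix -it
CASE=ma - signalled by the affix -nov
check: dozitnovsu -> dozutnovsu
lemma: doz; SUR=ta; TOR=fe; CASE=ma


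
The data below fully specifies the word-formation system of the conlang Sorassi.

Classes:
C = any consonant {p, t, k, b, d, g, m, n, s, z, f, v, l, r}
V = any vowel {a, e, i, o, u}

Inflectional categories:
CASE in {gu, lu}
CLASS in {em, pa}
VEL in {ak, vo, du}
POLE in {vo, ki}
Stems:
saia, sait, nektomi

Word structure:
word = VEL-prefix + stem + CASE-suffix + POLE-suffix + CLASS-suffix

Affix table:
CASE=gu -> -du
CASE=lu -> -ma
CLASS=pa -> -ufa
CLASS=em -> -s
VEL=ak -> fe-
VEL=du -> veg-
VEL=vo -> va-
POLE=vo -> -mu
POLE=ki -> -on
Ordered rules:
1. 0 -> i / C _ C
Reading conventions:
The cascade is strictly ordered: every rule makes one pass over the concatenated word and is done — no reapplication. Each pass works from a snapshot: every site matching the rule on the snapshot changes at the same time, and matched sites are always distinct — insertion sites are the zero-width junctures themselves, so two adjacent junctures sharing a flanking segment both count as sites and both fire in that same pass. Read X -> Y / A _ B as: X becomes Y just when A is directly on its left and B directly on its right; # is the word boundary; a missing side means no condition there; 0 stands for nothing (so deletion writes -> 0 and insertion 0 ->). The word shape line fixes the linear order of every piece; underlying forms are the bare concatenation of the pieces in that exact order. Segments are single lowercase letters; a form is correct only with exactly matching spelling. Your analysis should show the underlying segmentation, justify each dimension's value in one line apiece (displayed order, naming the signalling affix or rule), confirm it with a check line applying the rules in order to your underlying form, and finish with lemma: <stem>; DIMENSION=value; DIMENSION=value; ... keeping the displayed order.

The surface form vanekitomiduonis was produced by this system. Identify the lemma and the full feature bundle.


underlying: va-nektomi-du-on-s
CASE=gu - signalled by the affix -du
CLASS=em - signalled by the affix -s
VEL=vo - signalled by the affix va-
POLE=ki - signalled by the affix -on
check: vanektomiduons -> vanekitomiduonis
lemma: nektomi; CASE=gu; CLASS=em; VEL=vo; POLE=ki


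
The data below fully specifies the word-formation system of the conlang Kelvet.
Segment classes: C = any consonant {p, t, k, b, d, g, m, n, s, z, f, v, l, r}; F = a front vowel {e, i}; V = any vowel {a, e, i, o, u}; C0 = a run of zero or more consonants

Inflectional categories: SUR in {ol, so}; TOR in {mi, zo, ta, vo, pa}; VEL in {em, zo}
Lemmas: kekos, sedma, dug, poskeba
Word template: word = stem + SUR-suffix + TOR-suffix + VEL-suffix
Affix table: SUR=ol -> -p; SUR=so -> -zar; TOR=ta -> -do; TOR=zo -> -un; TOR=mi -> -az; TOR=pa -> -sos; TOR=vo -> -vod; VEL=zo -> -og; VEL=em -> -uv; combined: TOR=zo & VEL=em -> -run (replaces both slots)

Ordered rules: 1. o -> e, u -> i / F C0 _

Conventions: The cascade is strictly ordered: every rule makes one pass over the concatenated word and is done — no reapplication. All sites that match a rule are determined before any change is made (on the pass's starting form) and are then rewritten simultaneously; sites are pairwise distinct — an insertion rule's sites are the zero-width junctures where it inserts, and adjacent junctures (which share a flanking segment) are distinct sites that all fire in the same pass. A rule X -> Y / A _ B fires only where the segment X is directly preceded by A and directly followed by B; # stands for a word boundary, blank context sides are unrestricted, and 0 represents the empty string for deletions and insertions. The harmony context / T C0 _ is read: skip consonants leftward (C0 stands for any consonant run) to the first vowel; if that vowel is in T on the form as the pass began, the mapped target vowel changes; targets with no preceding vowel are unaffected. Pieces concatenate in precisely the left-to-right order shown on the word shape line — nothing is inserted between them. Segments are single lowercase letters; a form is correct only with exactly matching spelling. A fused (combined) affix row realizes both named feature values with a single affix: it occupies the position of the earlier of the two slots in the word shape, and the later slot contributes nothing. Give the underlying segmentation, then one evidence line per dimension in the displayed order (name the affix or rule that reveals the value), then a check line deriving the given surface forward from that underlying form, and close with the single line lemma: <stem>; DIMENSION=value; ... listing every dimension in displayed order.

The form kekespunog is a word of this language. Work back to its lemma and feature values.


underlying: kekos-p-un-og
SUR=ol - signalled by the affix -p
TOR=zo - signalled by the affix -un
VEL=zo - signalled by the affix -og
check: kekospunog -> kekespunog
lemma: kekos; SUR=ol; TOR=zo; VEL=zo


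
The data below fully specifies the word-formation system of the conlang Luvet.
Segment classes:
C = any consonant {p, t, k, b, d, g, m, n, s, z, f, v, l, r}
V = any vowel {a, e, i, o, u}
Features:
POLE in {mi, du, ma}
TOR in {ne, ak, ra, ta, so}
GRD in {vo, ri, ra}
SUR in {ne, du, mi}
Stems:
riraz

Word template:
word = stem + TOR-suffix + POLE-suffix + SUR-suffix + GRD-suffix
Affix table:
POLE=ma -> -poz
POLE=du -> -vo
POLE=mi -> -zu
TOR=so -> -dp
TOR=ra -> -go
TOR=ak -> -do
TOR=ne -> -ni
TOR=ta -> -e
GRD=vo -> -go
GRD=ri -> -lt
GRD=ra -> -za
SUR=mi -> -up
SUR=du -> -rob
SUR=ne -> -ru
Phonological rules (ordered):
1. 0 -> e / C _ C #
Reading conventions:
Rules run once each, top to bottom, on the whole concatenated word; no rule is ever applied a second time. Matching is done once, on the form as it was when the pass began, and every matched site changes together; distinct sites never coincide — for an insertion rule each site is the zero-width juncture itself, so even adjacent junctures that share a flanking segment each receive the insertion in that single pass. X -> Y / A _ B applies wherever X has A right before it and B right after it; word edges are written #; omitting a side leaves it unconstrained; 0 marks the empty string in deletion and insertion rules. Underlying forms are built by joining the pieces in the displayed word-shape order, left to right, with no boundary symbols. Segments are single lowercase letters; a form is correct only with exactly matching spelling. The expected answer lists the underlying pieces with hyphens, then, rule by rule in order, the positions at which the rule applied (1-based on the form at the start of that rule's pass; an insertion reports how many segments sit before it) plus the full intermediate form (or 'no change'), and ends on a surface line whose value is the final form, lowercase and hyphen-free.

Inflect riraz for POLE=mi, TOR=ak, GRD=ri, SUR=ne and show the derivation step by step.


underlying: riraz-do-zu-ru-lt
1. 0 -> e / C _ C #: inserts after position(s) 12: rirazdozurulet
surface: rirazdozurulet


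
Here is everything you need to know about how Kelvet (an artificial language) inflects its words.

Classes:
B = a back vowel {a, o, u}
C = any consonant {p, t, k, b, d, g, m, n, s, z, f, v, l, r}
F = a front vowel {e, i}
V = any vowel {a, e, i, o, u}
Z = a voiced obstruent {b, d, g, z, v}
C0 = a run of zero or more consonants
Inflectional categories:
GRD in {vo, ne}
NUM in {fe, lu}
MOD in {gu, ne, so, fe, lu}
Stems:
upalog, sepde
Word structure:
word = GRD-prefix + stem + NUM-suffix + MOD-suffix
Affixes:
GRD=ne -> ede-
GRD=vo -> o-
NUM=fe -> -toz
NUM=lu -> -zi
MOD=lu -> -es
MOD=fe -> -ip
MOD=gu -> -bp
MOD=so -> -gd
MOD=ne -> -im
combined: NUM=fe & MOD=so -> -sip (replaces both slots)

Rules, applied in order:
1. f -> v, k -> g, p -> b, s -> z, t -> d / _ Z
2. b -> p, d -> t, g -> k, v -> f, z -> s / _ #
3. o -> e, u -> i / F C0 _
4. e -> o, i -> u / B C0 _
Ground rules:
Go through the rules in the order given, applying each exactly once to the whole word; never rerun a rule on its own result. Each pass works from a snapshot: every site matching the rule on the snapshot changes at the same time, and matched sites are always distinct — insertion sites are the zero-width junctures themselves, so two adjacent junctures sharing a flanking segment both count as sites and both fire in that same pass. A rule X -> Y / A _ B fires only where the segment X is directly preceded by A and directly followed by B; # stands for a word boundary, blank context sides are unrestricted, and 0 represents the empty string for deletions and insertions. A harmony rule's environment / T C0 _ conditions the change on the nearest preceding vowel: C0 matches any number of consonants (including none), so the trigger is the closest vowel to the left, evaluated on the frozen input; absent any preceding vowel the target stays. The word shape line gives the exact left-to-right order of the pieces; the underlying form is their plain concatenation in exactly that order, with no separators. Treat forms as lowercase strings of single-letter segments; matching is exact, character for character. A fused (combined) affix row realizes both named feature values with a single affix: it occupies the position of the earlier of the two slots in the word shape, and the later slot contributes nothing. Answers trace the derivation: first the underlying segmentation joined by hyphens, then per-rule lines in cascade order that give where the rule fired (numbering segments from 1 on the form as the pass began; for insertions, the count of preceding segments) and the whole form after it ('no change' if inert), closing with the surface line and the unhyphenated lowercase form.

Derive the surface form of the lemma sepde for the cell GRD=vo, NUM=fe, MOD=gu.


underlying: o-sepde-toz-bp
1. f -> v, k -> g, p -> b, s -> z, t -> d / _ Z: fires at position(s) 4: osebdetozbp
2. b -> p, d -> t, g -> k, v -> f, z -> s / _ #: no change
3. o -> e, u -> i / F C0 _: fires at position(s) 8: osebdetezbp
4. e -> o, i -> u / B C0 _: fires at position(s) 3: osobdetezbp
surface: osobdetezbp


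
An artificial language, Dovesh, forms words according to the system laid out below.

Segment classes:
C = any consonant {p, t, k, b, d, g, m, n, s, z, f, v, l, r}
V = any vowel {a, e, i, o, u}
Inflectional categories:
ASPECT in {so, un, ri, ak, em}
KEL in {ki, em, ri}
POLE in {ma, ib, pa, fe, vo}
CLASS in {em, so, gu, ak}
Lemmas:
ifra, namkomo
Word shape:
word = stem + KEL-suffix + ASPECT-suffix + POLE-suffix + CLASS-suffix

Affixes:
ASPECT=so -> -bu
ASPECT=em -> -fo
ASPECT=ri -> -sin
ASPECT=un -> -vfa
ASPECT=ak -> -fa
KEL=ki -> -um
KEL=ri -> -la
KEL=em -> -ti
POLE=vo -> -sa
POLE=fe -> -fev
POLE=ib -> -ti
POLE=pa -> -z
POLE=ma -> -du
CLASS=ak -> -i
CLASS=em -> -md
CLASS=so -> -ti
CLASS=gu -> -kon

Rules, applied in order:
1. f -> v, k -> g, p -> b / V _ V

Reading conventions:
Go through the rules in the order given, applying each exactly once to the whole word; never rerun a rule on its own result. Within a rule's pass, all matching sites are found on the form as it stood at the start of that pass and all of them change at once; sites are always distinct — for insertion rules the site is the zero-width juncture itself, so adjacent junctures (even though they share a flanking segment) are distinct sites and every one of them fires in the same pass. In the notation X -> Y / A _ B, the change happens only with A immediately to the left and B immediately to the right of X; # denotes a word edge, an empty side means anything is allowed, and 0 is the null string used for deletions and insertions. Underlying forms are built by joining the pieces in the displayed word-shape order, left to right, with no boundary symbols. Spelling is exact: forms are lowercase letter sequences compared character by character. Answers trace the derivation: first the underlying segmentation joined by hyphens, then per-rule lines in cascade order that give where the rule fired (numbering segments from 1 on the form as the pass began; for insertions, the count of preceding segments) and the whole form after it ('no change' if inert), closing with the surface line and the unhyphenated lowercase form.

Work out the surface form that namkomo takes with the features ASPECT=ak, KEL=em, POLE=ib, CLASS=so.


underlying: namkomo-ti-fa-ti-ti
1. f -> v, k -> g, p -> b / V _ V: fires at position(s) 10: namkomotivatiti
surface: namkomotivatiti


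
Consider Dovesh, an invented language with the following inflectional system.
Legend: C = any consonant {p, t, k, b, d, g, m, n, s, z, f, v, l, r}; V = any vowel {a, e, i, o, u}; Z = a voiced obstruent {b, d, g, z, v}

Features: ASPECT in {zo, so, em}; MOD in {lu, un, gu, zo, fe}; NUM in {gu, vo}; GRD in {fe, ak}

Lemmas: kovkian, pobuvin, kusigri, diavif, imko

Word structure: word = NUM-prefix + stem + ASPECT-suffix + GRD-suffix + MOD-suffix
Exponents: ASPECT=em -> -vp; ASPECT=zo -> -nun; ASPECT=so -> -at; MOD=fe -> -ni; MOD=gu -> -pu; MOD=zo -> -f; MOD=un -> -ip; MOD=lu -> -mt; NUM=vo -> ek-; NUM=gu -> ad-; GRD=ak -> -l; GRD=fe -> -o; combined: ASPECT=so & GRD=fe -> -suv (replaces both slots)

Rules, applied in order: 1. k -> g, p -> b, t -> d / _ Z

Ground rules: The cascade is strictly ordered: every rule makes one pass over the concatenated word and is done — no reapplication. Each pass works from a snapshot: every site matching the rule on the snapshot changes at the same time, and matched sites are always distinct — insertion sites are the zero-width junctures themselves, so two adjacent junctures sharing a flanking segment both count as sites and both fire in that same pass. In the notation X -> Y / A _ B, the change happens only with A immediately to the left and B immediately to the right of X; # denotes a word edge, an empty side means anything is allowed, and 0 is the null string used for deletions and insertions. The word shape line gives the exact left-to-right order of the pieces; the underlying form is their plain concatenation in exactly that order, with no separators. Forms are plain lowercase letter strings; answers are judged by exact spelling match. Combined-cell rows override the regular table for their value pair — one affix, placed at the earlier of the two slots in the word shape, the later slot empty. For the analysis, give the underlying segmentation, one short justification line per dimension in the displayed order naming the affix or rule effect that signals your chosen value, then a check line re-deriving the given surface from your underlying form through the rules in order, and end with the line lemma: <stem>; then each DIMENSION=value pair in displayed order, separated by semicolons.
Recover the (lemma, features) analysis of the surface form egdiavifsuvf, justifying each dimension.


underlying: ek-diavif-suv-f
ASPECT=so - signalled by the combined affix row
MOD=zo - signalled by the affix -f
NUM=vo - signalled by the affix ek-
GRD=fe - signalled by the combined affix row
check: ekdiavifsuvf -> egdiavifsuvf
lemma: diavif; ASPECT=so; MOD=zo; NUM=vo; GRD=fe
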